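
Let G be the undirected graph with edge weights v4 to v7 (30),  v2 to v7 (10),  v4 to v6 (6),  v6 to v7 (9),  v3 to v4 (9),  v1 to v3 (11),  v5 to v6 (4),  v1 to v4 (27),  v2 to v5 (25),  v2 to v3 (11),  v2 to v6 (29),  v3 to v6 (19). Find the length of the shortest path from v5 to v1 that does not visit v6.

Comparing a few candidate routes:
v5 - v2 - v7 - v4 - v3 - v1: 25 + 10 + 30 + 9 + 11 = 85
v5 - v2 - v3 - v4 - v1: 25 + 11 + 9 + 27 = 72
v5 - v2 - v3 - v1: 25 + 11 + 11 = 47
Best route has total 47.

47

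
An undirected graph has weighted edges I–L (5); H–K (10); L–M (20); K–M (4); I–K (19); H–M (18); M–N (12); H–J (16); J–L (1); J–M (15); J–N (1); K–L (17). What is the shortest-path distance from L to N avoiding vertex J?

Some routes from L to N avoiding J:
L -> K -> H -> M -> N: 17 + 10 + 18 + 12 = 57
L -> I -> K -> M -> N: 5 + 19 + 4 + 12 = 40
L -> K -> M -> N: 17 + 4 + 12 = 33
L -> M -> N: 20 + 12 = 32
The minimum is 32.

32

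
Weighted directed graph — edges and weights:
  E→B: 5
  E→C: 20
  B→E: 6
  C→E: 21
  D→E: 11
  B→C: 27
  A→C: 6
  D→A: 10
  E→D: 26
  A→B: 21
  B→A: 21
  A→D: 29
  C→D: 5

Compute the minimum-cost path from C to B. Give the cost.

21

Paths from C to B:
C→D→E→B: 5 + 11 + 5 = 21
C→D→A→B: 5 + 10 + 21 = 36
C→E→D→A→B: 21 + 26 + 10 + 21 = 78
C→E→B: 21 + 5 = 26
Best route has total 21.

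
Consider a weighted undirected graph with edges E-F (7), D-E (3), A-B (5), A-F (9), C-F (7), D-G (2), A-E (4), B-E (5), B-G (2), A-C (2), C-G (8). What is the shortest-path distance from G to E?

5

Some routes from G to E:
G - B - E: 2 + 5 = 7
G - D - E: 2 + 3 = 5
G - B - A - E: 2 + 5 + 4 = 11
Shortest: 5.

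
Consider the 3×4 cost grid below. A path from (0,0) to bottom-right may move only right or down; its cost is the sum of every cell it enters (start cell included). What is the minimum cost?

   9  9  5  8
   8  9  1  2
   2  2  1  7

29

Cheapest: [0,0]→[1,0]→[2,0]→[2,1]→[2,2]→[2,3]
  9 + 8 + 2 + 2 + 1 + 7 = 29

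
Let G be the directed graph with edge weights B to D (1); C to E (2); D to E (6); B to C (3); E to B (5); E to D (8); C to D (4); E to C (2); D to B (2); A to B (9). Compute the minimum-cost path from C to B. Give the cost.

Routes from C to B:
C → E → B: 2 + 5 = 7
C → E → D → B: 2 + 8 + 2 = 12
C → D → E → B: 4 + 6 + 5 = 15
C → D → B: 4 + 2 = 6
The minimum is 6.

6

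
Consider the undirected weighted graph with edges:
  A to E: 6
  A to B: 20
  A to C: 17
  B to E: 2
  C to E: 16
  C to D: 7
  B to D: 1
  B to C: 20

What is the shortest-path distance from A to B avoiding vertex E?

Routes from A to B avoiding E:
A-C-B: 17 + 20 = 37
A-C-D-B: 17 + 7 + 1 = 25
A-B: 20
Shortest: 20.

20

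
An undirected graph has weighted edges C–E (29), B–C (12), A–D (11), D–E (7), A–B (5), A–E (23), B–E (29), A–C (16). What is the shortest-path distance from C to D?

27

Some routes from C to D:
C→E→D: 29 + 7 = 36
C→B→A→D: 12 + 5 + 11 = 28
C→A→D: 16 + 11 = 27
The minimum is 27.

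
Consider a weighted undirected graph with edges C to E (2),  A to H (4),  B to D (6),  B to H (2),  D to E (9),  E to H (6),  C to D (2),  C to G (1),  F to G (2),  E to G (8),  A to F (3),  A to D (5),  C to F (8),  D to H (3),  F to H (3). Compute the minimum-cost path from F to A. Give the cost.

3

A few of the F→A routes:
F → G → C → D → H → A: 2 + 1 + 2 + 3 + 4 = 12
F → H → A: 3 + 4 = 7
F → G → C → E → H → A: 2 + 1 + 2 + 6 + 4 = 15
F → A: 3
F → G → C → D → A: 2 + 1 + 2 + 5 = 10
F → H → D → A: 3 + 3 + 5 = 11
Best route has total 3.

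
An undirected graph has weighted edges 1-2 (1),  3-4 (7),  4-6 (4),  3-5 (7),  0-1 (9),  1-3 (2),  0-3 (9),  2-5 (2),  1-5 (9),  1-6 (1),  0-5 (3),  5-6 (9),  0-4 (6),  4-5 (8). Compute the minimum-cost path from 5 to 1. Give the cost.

A few of the 5→1 routes:
5 → 6 → 1: 9 + 1 = 10
5 → 0 → 1: 3 + 9 = 12
5 → 3 → 1: 7 + 2 = 9
5 → 1: 9
5 → 4 → 6 → 1: 8 + 4 + 1 = 13
5 → 2 → 1: 2 + 1 = 3
Best route has total 3.

3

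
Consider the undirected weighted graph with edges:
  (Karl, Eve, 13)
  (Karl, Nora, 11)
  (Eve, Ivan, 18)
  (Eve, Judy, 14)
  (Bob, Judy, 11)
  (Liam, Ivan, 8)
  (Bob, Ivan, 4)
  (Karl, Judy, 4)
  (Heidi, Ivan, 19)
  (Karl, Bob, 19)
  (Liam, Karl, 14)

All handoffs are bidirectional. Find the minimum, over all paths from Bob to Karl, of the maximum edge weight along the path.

Checking several routes:
Bob - Judy - Eve - Ivan - Liam - Karl: max(11, 14, 18, 8, 14) = 18
Bob - Judy - Eve - Karl: max(11, 14, 13) = 14
Bob - Ivan - Liam - Karl: max(4, 8, 14) = 14
Bob - Judy - Karl: max(11, 4) = 11
Best route has worst link 11.

11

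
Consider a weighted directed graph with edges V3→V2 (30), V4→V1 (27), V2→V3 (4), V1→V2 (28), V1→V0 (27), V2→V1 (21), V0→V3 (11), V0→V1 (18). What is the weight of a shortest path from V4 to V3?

59

Paths from V4 to V3:
V4 - V1 - V0 - V3: 27 + 27 + 11 = 65
V4 - V1 - V2 - V3: 27 + 28 + 4 = 59
Shortest: 59.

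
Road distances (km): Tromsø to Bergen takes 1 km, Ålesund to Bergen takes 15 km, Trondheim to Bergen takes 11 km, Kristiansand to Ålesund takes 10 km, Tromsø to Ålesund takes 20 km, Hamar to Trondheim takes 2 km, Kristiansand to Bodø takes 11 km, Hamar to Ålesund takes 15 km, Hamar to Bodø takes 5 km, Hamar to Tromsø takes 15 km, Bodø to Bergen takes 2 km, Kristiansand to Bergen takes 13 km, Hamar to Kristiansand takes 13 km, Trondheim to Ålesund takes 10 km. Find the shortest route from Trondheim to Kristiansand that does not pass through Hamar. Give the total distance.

20

A few of the Trondheim→Kristiansand routes:
Trondheim -> Bergen -> Kristiansand: 11 + 13 = 24
Trondheim -> Bergen -> Ålesund -> Kristiansand: 11 + 15 + 10 = 36
Trondheim -> Ålesund -> Kristiansand: 10 + 10 = 20
Trondheim -> Bergen -> Bodø -> Kristiansand: 11 + 2 + 11 = 24
Best route has total 20 km.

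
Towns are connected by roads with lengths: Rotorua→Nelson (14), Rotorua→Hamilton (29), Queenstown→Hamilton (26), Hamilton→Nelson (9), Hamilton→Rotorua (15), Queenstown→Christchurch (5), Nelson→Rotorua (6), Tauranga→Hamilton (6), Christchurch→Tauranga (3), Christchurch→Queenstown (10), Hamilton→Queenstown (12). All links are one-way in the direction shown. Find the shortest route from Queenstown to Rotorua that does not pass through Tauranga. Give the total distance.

41

Routes from Queenstown to Rotorua avoiding Tauranga:
Queenstown - Hamilton - Nelson - Rotorua: 26 + 9 + 6 = 41
Queenstown - Hamilton - Rotorua: 26 + 15 = 41
Shortest: 41.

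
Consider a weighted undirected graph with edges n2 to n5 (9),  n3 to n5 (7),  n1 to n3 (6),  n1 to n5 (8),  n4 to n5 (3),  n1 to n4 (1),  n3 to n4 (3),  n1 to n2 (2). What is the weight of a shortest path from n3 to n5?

6

Some routes from n3 to n5:
n3→n4→n1→n2→n5: 3 + 1 + 2 + 9 = 15
n3→n1→n4→n5: 6 + 1 + 3 = 10
n3→n4→n1→n5: 3 + 1 + 8 = 12
n3→n5: 7
n3→n1→n5: 6 + 8 = 14
n3→n4→n5: 3 + 3 = 6
The minimum is 6.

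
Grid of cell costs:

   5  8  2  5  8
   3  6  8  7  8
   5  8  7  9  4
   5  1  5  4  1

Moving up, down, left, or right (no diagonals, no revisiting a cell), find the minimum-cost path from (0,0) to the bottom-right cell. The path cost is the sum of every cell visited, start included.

29

Take (0,0)→(1,0)→(2,0)→(3,0)→(3,1)→(3,2)→(3,3)→(3,4) for a total of 5 + 3 + 5 + 5 + 1 + 5 + 4 + 1 = 29.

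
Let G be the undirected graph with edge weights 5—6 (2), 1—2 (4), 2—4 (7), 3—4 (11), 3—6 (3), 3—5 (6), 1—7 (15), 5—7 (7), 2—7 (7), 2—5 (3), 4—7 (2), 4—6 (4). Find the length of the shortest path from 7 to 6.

Some routes from 7 to 6:
7-4-3-6: 2 + 11 + 3 = 16
7-5-3-6: 7 + 6 + 3 = 16
7-4-6: 2 + 4 = 6
7-4-2-5-6: 2 + 7 + 3 + 2 = 14
7-2-5-6: 7 + 3 + 2 = 12
7-5-6: 7 + 2 = 9
Shortest: 6.

6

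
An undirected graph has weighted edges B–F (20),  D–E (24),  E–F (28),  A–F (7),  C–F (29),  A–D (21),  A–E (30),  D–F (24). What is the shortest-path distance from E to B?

48

Routes from E to B:
E→D→A→F→B: 24 + 21 + 7 + 20 = 72
E→A→F→B: 30 + 7 + 20 = 57
E→A→D→F→B: 30 + 21 + 24 + 20 = 95
E→D→F→B: 24 + 24 + 20 = 68
E→F→B: 28 + 20 = 48
The minimum is 48.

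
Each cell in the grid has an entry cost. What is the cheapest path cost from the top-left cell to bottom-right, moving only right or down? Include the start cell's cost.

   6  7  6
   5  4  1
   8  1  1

Path (0,0) -> (1,0) -> (1,1) -> (1,2) -> (2,2): 6 + 5 + 4 + 1 + 1 = 17.
For comparison, the top-then-right route costs 21.

17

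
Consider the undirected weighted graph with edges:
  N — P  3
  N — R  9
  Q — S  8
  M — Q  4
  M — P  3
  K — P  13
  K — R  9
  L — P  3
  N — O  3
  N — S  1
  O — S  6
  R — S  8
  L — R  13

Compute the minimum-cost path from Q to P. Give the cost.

A few of the Q→P routes:
Q - S - R - L - P: 8 + 8 + 13 + 3 = 32
Q - S - N - P: 8 + 1 + 3 = 12
Q - S - O - N - P: 8 + 6 + 3 + 3 = 20
Q - S - R - N - P: 8 + 8 + 9 + 3 = 28
Q - S - N - R - L - P: 8 + 1 + 9 + 13 + 3 = 34
Q - M - P: 4 + 3 = 7
Shortest: 7.

7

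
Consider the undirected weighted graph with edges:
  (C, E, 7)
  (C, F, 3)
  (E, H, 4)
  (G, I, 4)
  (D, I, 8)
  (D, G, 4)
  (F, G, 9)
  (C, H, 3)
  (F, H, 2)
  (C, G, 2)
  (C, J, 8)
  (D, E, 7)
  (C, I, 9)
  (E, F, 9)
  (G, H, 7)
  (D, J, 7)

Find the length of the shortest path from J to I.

Comparing a few candidate routes:
J -> C -> G -> I: 8 + 2 + 4 = 14
J -> D -> I: 7 + 8 = 15
J -> D -> G -> C -> I: 7 + 4 + 2 + 9 = 22
J -> C -> I: 8 + 9 = 17
J -> D -> G -> I: 7 + 4 + 4 = 15
The minimum is 14.

14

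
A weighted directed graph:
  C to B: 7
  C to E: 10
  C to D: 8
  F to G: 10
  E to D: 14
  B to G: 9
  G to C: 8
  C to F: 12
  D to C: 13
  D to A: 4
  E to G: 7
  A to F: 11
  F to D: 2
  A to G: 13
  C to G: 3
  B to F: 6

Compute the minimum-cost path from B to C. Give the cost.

17

Paths from B to C:
B -> F -> D -> A -> G -> C: 6 + 2 + 4 + 13 + 8 = 33
B -> F -> G -> C: 6 + 10 + 8 = 24
B -> F -> D -> C: 6 + 2 + 13 = 21
B -> G -> C: 9 + 8 = 17
Best route has total 17.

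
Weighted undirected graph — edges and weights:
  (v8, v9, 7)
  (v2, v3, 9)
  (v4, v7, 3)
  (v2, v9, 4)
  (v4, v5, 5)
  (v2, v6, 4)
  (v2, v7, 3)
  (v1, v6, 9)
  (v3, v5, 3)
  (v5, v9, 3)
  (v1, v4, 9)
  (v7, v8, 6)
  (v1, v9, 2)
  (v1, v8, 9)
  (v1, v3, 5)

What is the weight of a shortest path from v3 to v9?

6

Checking several routes:
v3 - v5 - v4 - v7 - v2 - v9: 3 + 5 + 3 + 3 + 4 = 18
v3 - v1 - v9: 5 + 2 = 7
v3 - v2 - v9: 9 + 4 = 13
v3 - v5 - v9: 3 + 3 = 6
Shortest: 6.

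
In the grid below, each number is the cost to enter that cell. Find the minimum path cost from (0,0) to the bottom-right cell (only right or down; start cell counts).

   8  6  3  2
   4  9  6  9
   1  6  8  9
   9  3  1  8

31

One optimal route is [0,0] [1,0] [2,0] [2,1] [3,1] [3,2] [3,3].
Its cost is 8 + 4 + 1 + 6 + 3 + 1 + 8 = 31.
For comparison, the top-then-right route costs 45.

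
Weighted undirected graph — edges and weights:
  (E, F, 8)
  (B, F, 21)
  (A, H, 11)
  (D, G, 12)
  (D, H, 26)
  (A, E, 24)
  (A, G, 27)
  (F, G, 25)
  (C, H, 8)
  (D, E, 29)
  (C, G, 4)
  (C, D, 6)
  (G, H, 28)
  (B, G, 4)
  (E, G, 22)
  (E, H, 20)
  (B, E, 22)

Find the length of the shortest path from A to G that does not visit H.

Some routes from A to G avoiding H:
A → G: 27
A → E → B → G: 24 + 22 + 4 = 50
A → E → G: 24 + 22 = 46
The minimum is 27.

27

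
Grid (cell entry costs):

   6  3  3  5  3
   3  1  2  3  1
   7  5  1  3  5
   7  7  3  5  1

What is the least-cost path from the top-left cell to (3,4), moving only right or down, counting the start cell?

Cheapest: [0,0] → [0,1] → [1,1] → [1,2] → [1,3] → [1,4] → [2,4] → [3,4]
  6 + 3 + 1 + 2 + 3 + 1 + 5 + 1 = 22
For comparison, the top-then-right route costs 27.

22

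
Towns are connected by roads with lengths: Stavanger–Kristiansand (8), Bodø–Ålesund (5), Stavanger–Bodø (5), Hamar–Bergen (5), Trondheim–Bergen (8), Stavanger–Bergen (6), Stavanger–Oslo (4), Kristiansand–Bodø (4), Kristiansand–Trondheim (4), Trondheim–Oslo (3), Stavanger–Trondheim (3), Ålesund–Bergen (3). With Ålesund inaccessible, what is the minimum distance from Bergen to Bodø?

A few of the Bergen→Bodø routes:
Bergen→Stavanger→Bodø: 6 + 5 = 11
Bergen→Trondheim→Kristiansand→Bodø: 8 + 4 + 4 = 16
Bergen→Trondheim→Stavanger→Bodø: 8 + 3 + 5 = 16
The minimum is 11.

11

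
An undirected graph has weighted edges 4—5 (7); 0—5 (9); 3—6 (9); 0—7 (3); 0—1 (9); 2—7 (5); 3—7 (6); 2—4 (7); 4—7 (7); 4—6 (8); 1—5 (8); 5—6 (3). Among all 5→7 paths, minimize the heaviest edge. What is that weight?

A few of the 5→7 routes:
5 → 4 → 7: max(7, 7) = 7
5 → 6 → 4 → 2 → 7: max(3, 8, 7, 5) = 8
5 → 4 → 2 → 7: max(7, 7, 5) = 7
5 → 6 → 4 → 7: max(3, 8, 7) = 8
Smallest bottleneck: 7.

7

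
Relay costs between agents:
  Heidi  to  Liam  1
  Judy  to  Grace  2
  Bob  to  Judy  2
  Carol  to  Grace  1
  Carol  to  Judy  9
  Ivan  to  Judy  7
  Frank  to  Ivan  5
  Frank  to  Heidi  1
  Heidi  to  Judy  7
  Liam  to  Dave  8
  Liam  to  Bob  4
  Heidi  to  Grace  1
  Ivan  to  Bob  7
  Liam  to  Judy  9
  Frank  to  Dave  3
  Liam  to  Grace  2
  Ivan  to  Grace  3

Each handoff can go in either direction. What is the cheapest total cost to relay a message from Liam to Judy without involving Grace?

Comparing a few candidate routes:
Liam-Heidi-Judy: 1 + 7 = 8
Liam-Judy: 9
Liam-Bob-Judy: 4 + 2 = 6
Shortest: 6.

6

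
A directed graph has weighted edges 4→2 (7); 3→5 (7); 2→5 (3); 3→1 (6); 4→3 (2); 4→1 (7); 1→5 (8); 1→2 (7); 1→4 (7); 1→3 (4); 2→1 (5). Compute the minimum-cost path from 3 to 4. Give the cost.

Candidate routes:
3 - 1 - 4: 6 + 7 = 13
Best route has total 13.

13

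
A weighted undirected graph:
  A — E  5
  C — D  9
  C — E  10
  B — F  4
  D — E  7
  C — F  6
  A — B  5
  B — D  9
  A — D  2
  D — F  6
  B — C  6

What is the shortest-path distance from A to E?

Some routes from A to E:
A-D-C-E: 2 + 9 + 10 = 21
A-D-E: 2 + 7 = 9
A-E: 5
Best route has total 5.

5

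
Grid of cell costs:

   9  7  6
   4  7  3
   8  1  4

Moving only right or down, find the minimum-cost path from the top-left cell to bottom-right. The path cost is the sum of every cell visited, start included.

25

Best path: [0,0] [1,0] [1,1] [2,1] [2,2]
Cost: 9 + 4 + 7 + 1 + 4 = 25
For comparison, the top-then-right route costs 29.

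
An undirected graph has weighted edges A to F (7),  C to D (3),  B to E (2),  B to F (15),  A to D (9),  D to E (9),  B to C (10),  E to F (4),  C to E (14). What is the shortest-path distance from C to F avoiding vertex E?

19

Candidate routes:
C -> B -> F: 10 + 15 = 25
C -> D -> A -> F: 3 + 9 + 7 = 19
Best route has total 19.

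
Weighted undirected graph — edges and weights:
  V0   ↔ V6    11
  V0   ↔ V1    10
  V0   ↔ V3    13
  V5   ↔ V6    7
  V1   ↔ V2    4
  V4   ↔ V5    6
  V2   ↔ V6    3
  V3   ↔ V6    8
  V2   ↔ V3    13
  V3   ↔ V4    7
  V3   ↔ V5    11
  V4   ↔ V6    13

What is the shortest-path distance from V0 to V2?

14

Comparing a few candidate routes:
V0-V3-V6-V2: 13 + 8 + 3 = 24
V0-V3-V2: 13 + 13 = 26
V0-V6-V2: 11 + 3 = 14
V0-V1-V2: 10 + 4 = 14
V0-V6-V3-V2: 11 + 8 + 13 = 32
The minimum is 14.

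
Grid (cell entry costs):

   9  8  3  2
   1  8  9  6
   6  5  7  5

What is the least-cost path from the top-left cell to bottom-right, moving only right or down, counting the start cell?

33

Path [0,0]→[0,1]→[0,2]→[0,3]→[1,3]→[2,3]: 9 + 8 + 3 + 2 + 6 + 5 = 33.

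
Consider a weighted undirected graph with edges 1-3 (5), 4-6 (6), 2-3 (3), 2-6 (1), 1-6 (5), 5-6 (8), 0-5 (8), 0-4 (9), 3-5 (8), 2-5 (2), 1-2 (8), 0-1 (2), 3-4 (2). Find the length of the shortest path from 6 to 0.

Comparing a few candidate routes:
6 -> 2 -> 5 -> 0: 1 + 2 + 8 = 11
6 -> 1 -> 0: 5 + 2 = 7
6 -> 2 -> 1 -> 0: 1 + 8 + 2 = 11
6 -> 2 -> 3 -> 1 -> 0: 1 + 3 + 5 + 2 = 11
6 -> 4 -> 0: 6 + 9 = 15
Shortest: 7.

7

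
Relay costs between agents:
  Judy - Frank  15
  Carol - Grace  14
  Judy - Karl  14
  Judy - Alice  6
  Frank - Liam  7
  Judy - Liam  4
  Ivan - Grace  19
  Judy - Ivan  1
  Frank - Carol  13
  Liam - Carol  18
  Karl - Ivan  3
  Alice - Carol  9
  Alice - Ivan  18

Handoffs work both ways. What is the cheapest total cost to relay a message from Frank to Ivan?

12

Checking several routes:
Frank→Liam→Judy→Karl→Ivan: 7 + 4 + 14 + 3 = 28
Frank→Judy→Karl→Ivan: 15 + 14 + 3 = 32
Frank→Liam→Judy→Ivan: 7 + 4 + 1 = 12
Frank→Carol→Alice→Judy→Ivan: 13 + 9 + 6 + 1 = 29
Frank→Judy→Ivan: 15 + 1 = 16
Frank→Liam→Judy→Alice→Ivan: 7 + 4 + 6 + 18 = 35
The minimum is 12.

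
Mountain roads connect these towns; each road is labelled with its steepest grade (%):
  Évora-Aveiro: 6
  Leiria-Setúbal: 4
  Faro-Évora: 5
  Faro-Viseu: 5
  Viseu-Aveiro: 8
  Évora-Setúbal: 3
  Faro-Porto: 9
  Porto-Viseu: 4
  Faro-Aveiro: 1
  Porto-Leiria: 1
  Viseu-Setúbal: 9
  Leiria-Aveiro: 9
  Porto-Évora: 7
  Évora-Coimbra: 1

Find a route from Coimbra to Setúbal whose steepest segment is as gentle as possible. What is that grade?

Comparing a few candidate routes:
Coimbra -> Évora -> Aveiro -> Faro -> Viseu -> Porto -> Leiria -> Setúbal: max(1, 6, 1, 5, 4, 1, 4) = 6
Coimbra -> Évora -> Setúbal: max(1, 3) = 3
Coimbra -> Évora -> Faro -> Viseu -> Porto -> Leiria -> Setúbal: max(1, 5, 5, 4, 1, 4) = 5
Best route has worst link 3%.

3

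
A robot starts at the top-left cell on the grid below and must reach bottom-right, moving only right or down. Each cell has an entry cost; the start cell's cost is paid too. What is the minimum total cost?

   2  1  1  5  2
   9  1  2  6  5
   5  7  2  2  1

11

Best path: (0,0) → (0,1) → (0,2) → (1,2) → (2,2) → (2,3) → (2,4)
Cost: 2 + 1 + 1 + 2 + 2 + 2 + 1 = 11
For comparison, the top-then-right route costs 17.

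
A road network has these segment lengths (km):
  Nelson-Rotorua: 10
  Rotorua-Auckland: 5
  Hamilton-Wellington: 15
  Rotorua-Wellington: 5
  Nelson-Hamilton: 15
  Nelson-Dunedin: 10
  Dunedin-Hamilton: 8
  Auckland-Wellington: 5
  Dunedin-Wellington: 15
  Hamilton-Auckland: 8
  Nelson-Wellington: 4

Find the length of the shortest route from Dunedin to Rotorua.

19

Some routes from Dunedin to Rotorua:
Dunedin -> Nelson -> Rotorua: 10 + 10 = 20
Dunedin -> Wellington -> Rotorua: 15 + 5 = 20
Dunedin -> Hamilton -> Auckland -> Rotorua: 8 + 8 + 5 = 21
Dunedin -> Wellington -> Auckland -> Rotorua: 15 + 5 + 5 = 25
Dunedin -> Nelson -> Wellington -> Rotorua: 10 + 4 + 5 = 19
Dunedin -> Nelson -> Wellington -> Auckland -> Rotorua: 10 + 4 + 5 + 5 = 24
Shortest: 19 km.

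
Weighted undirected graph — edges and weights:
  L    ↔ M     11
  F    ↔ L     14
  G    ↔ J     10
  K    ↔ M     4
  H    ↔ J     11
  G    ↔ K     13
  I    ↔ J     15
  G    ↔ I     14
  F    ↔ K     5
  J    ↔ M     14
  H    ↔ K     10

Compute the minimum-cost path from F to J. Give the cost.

Comparing a few candidate routes:
F→K→H→J: 5 + 10 + 11 = 26
F→K→M→J: 5 + 4 + 14 = 23
F→K→G→J: 5 + 13 + 10 = 28
Best route has total 23.

23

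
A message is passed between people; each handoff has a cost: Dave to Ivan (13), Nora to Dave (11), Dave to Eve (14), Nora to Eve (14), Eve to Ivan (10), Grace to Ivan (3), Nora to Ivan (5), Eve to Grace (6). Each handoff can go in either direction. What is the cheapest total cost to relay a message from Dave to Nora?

A few of the Dave→Nora routes:
Dave-Eve-Nora: 14 + 14 = 28
Dave-Nora: 11
Dave-Eve-Grace-Ivan-Nora: 14 + 6 + 3 + 5 = 28
Dave-Ivan-Nora: 13 + 5 = 18
Dave-Eve-Ivan-Nora: 14 + 10 + 5 = 29
Dave-Ivan-Grace-Eve-Nora: 13 + 3 + 6 + 14 = 36
The minimum is 11.

11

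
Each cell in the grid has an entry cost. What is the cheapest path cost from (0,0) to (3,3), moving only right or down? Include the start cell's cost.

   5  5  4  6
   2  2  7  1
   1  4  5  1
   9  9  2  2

20

Path [0,0]→[1,0]→[1,1]→[1,2]→[1,3]→[2,3]→[3,3]: 5 + 2 + 2 + 7 + 1 + 1 + 2 = 20.
(Top row then right column would cost 24.)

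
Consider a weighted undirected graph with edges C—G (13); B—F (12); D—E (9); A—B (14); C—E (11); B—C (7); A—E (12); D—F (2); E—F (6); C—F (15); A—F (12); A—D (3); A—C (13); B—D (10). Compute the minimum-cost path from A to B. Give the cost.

13

Some routes from A to B:
A-D-B: 3 + 10 = 13
A-B: 14
A-D-F-B: 3 + 2 + 12 = 17
The minimum is 13.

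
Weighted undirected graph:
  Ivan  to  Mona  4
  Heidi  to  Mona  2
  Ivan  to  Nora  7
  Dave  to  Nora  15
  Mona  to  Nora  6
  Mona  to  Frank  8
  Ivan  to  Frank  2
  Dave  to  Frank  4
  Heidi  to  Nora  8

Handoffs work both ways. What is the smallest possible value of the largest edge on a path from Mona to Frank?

Comparing a few candidate routes:
Mona -> Frank: max(8) = 8
Mona -> Heidi -> Nora -> Ivan -> Frank: max(2, 8, 7, 2) = 8
Mona -> Heidi -> Nora -> Dave -> Frank: max(2, 8, 15, 4) = 15
Mona -> Ivan -> Frank: max(4, 2) = 4
Mona -> Nora -> Ivan -> Frank: max(6, 7, 2) = 7
The minimum achievable maximum is 4.

4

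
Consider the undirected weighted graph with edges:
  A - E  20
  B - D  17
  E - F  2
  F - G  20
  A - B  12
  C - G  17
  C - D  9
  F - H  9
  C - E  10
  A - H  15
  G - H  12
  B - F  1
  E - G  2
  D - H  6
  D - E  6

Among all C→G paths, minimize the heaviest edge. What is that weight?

9

Some routes from C to G:
C - D - H - F - E - G: max(9, 6, 9, 2, 2) = 9
C - E - D - H - G: max(10, 6, 6, 12) = 12
C - E - G: max(10, 2) = 10
C - D - E - G: max(9, 6, 2) = 9
C - E - F - H - G: max(10, 2, 9, 12) = 12
Smallest bottleneck: 9.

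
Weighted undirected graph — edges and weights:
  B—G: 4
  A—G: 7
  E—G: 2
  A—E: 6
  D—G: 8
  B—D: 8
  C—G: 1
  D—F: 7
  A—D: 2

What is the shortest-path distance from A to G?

Candidate routes:
A -> D -> B -> G: 2 + 8 + 4 = 14
A -> E -> G: 6 + 2 = 8
A -> D -> G: 2 + 8 = 10
A -> G: 7
The minimum is 7.

7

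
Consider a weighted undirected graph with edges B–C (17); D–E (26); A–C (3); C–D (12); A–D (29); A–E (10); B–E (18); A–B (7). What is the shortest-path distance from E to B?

17

Comparing a few candidate routes:
E-A-C-B: 10 + 3 + 17 = 30
E-B: 18
E-A-B: 10 + 7 = 17
Shortest: 17.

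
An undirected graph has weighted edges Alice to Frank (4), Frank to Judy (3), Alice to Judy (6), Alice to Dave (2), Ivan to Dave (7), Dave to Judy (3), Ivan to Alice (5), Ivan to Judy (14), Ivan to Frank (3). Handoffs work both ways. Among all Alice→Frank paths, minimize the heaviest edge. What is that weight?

A few of the Alice→Frank routes:
Alice - Frank: max(4) = 4
Alice - Dave - Judy - Frank: max(2, 3, 3) = 3
Alice - Judy - Frank: max(6, 3) = 6
Alice - Ivan - Frank: max(5, 3) = 5
Best route has worst link 3.

3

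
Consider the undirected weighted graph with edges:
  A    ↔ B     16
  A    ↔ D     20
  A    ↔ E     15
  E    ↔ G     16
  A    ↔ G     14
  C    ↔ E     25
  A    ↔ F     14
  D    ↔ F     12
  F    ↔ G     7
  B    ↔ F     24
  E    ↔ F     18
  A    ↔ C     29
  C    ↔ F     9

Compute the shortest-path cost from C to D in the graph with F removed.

49

Paths from C to D avoiding F:
C → E → A → D: 25 + 15 + 20 = 60
C → A → D: 29 + 20 = 49
C → E → G → A → D: 25 + 16 + 14 + 20 = 75
The minimum is 49.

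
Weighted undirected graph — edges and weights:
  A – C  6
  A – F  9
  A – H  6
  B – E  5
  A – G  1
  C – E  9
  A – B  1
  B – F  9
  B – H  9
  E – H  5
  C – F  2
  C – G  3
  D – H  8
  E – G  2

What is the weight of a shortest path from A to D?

14

A few of the A→D routes:
A-B-E-H-D: 1 + 5 + 5 + 8 = 19
A-G-E-H-D: 1 + 2 + 5 + 8 = 16
A-H-D: 6 + 8 = 14
A-C-G-E-H-D: 6 + 3 + 2 + 5 + 8 = 24
A-B-H-D: 1 + 9 + 8 = 18
Shortest: 14.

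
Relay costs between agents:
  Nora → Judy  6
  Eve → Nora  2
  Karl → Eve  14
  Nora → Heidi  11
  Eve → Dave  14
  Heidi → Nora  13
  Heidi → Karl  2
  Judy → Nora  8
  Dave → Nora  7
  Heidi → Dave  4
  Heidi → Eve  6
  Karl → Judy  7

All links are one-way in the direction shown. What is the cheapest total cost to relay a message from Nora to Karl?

13

Candidate routes:
Nora → Heidi → Karl: 11 + 2 = 13
Shortest: 13.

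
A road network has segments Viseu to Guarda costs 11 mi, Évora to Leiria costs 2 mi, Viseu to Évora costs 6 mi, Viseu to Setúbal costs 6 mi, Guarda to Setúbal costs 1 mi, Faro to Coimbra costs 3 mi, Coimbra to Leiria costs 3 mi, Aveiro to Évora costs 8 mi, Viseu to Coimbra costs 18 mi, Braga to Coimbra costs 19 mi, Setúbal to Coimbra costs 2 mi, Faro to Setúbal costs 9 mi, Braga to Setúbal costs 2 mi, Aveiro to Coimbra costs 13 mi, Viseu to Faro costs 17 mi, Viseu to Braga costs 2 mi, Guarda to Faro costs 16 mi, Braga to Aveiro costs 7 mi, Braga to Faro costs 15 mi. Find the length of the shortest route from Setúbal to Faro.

A few of the Setúbal→Faro routes:
Setúbal → Guarda → Faro: 1 + 16 = 17
Setúbal → Braga → Faro: 2 + 15 = 17
Setúbal → Faro: 9
Setúbal → Viseu → Évora → Leiria → Coimbra → Faro: 6 + 6 + 2 + 3 + 3 = 20
Setúbal → Braga → Viseu → Évora → Leiria → Coimbra → Faro: 2 + 2 + 6 + 2 + 3 + 3 = 18
Setúbal → Coimbra → Faro: 2 + 3 = 5
Best route has total 5 mi.

5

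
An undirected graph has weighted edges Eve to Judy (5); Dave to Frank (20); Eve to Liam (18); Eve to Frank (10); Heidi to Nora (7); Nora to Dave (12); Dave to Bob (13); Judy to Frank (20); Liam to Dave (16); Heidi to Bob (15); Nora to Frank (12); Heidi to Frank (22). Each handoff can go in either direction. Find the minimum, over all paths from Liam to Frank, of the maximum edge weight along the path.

Checking several routes:
Liam-Eve-Judy-Frank: max(18, 5, 20) = 20
Liam-Dave-Bob-Heidi-Frank: max(16, 13, 15, 22) = 22
Liam-Dave-Frank: max(16, 20) = 20
Liam-Dave-Nora-Frank: max(16, 12, 12) = 16
Liam-Eve-Frank: max(18, 10) = 18
Liam-Dave-Bob-Heidi-Nora-Frank: max(16, 13, 15, 7, 12) = 16
The minimum achievable maximum is 16.

16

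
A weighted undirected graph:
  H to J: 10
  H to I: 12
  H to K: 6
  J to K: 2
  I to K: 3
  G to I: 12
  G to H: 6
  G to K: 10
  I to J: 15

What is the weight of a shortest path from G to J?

12

A few of the G→J routes:
G - K - J: 10 + 2 = 12
G - H - K - J: 6 + 6 + 2 = 14
G - H - J: 6 + 10 = 16
Best route has total 12.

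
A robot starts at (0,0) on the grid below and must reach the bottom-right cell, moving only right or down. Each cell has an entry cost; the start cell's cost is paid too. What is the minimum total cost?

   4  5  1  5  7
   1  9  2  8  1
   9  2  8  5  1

22

Cheapest: [0,0] → [0,1] → [0,2] → [1,2] → [1,3] → [1,4] → [2,4]
  4 + 5 + 1 + 2 + 8 + 1 + 1 = 22
(Top row then right column would cost 24.)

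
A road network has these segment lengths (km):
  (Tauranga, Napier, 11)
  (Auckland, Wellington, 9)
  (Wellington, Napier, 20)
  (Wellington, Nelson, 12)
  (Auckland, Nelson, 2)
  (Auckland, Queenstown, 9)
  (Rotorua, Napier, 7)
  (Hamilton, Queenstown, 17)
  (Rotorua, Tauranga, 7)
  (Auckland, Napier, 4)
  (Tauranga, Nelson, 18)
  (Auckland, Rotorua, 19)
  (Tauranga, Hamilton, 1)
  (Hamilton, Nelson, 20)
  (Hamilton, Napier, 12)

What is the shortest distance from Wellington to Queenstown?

Some routes from Wellington to Queenstown:
Wellington → Napier → Auckland → Queenstown: 20 + 4 + 9 = 33
Wellington → Nelson → Auckland → Queenstown: 12 + 2 + 9 = 23
Wellington → Auckland → Queenstown: 9 + 9 = 18
Best route has total 18 km.

18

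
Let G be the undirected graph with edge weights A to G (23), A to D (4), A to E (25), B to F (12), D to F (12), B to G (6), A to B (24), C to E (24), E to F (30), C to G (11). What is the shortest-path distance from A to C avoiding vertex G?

Candidate routes:
A-B-F-E-C: 24 + 12 + 30 + 24 = 90
A-E-C: 25 + 24 = 49
A-D-F-E-C: 4 + 12 + 30 + 24 = 70
The minimum is 49.

49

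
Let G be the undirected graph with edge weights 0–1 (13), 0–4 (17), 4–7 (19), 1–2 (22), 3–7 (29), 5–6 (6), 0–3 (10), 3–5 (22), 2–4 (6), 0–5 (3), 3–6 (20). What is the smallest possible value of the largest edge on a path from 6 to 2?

A few of the 6→2 routes:
6→5→0→1→2: max(6, 3, 13, 22) = 22
6→5→0→4→2: max(6, 3, 17, 6) = 17
6→3→0→4→2: max(20, 10, 17, 6) = 20
6→5→3→0→4→2: max(6, 22, 10, 17, 6) = 22
6→5→3→0→1→2: max(6, 22, 10, 13, 22) = 22
Best route has worst link 17.

17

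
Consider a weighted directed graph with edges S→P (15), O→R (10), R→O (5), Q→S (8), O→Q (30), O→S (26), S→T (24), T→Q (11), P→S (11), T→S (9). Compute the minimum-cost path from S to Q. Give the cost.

35

Candidate routes:
S -> T -> Q: 24 + 11 = 35
Shortest: 35.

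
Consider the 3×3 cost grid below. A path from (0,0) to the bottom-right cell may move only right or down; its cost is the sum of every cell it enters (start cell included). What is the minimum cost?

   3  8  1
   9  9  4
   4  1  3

19

Best path: (0,0) (0,1) (0,2) (1,2) (2,2)
Cost: 3 + 8 + 1 + 4 + 3 = 19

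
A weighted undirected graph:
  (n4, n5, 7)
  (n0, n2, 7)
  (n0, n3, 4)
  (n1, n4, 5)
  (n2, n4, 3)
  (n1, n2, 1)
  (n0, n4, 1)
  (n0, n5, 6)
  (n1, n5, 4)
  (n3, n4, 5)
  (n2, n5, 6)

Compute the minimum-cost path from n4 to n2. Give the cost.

Checking several routes:
n4-n2: 3
n4-n0-n2: 1 + 7 = 8
n4-n1-n2: 5 + 1 = 6
Shortest: 3.

3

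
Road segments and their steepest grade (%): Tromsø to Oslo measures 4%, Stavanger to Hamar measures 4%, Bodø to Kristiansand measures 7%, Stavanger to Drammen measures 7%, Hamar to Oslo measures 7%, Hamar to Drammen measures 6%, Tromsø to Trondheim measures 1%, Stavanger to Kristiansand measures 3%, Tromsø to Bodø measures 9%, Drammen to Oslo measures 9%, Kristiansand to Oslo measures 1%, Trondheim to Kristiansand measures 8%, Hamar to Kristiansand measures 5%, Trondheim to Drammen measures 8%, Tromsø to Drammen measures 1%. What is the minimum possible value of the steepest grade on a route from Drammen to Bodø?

7

A few of the Drammen→Bodø routes:
Drammen -> Tromsø -> Oslo -> Hamar -> Stavanger -> Kristiansand -> Bodø: max(1, 4, 7, 4, 3, 7) = 7
Drammen -> Stavanger -> Hamar -> Oslo -> Kristiansand -> Bodø: max(7, 4, 7, 1, 7) = 7
Drammen -> Stavanger -> Kristiansand -> Bodø: max(7, 3, 7) = 7
Drammen -> Stavanger -> Hamar -> Kristiansand -> Bodø: max(7, 4, 5, 7) = 7
Best route has worst link 7%.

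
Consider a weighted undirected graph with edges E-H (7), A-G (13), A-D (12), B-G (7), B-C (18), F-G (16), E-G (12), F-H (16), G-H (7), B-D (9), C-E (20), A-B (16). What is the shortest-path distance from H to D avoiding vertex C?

Some routes from H to D avoiding C:
H-E-G-B-D: 7 + 12 + 7 + 9 = 35
H-G-A-B-D: 7 + 13 + 16 + 9 = 45
H-G-B-D: 7 + 7 + 9 = 23
H-G-A-D: 7 + 13 + 12 = 32
H-E-G-A-D: 7 + 12 + 13 + 12 = 44
H-G-B-A-D: 7 + 7 + 16 + 12 = 42
Best route has total 23.

23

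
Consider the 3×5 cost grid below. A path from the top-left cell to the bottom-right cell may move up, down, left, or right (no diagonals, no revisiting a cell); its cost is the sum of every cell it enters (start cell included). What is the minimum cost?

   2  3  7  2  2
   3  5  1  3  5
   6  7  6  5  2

21

Best path: [0,0] [0,1] [1,1] [1,2] [1,3] [1,4] [2,4]
Cost: 2 + 3 + 5 + 1 + 3 + 5 + 2 = 21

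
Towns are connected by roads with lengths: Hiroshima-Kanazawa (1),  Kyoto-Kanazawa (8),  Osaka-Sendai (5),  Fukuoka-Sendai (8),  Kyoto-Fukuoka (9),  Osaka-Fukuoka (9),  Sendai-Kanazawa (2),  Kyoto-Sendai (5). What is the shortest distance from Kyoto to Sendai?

Candidate routes:
Kyoto→Kanazawa→Sendai: 8 + 2 = 10
Kyoto→Fukuoka→Osaka→Sendai: 9 + 9 + 5 = 23
Kyoto→Fukuoka→Sendai: 9 + 8 = 17
Kyoto→Sendai: 5
The minimum is 5.

5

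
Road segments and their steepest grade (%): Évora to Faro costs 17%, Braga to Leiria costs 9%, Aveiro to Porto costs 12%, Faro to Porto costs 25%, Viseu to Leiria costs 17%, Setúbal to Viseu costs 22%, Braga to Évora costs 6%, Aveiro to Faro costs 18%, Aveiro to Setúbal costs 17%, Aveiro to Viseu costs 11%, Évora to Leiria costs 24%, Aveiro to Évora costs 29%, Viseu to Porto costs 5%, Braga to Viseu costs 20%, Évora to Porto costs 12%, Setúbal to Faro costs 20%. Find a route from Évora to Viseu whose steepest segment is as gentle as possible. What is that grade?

A few of the Évora→Viseu routes:
Évora -> Faro -> Aveiro -> Viseu: max(17, 18, 11) = 18
Évora -> Braga -> Leiria -> Viseu: max(6, 9, 17) = 17
Évora -> Porto -> Aveiro -> Viseu: max(12, 12, 11) = 12
Évora -> Porto -> Viseu: max(12, 5) = 12
Best route has worst link 12%.

12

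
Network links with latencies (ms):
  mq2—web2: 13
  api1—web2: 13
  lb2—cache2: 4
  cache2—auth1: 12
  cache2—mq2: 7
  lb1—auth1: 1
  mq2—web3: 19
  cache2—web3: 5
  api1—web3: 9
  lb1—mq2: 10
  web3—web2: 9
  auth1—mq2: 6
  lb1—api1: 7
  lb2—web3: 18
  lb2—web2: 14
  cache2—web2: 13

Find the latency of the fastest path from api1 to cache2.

Comparing a few candidate routes:
api1 - web3 - cache2: 9 + 5 = 14
api1 - lb1 - auth1 - cache2: 7 + 1 + 12 = 20
api1 - lb1 - auth1 - mq2 - cache2: 7 + 1 + 6 + 7 = 21
api1 - lb1 - mq2 - cache2: 7 + 10 + 7 = 24
api1 - web2 - cache2: 13 + 13 = 26
Best route has total 14 ms.

14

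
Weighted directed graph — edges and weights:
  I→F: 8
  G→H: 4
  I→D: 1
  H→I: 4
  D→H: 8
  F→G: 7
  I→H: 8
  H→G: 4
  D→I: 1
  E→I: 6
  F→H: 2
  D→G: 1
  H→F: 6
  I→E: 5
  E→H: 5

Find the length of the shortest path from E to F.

Comparing a few candidate routes:
E→I→D→G→H→F: 6 + 1 + 1 + 4 + 6 = 18
E→H→F: 5 + 6 = 11
E→I→F: 6 + 8 = 14
E→H→I→F: 5 + 4 + 8 = 17
Shortest: 11.

11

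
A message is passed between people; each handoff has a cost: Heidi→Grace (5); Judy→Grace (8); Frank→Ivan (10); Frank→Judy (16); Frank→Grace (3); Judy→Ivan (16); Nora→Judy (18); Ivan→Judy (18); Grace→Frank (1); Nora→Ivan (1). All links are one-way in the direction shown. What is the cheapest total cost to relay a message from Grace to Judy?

Candidate routes:
Grace→Frank→Ivan→Judy: 1 + 10 + 18 = 29
Grace→Frank→Judy: 1 + 16 = 17
The minimum is 17.

17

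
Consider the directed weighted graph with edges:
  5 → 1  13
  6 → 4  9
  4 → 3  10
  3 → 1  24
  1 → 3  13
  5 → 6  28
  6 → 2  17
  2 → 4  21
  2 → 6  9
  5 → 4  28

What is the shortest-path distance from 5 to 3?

Some routes from 5 to 3:
5 -> 6 -> 4 -> 3: 28 + 9 + 10 = 47
5 -> 1 -> 3: 13 + 13 = 26
5 -> 4 -> 3: 28 + 10 = 38
The minimum is 26.

26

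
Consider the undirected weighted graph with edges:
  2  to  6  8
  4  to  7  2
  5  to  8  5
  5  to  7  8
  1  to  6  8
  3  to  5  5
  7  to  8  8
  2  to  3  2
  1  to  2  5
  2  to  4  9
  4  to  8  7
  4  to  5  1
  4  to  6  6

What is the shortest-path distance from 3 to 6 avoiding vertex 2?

12

Comparing a few candidate routes:
3→5→8→7→4→6: 5 + 5 + 8 + 2 + 6 = 26
3→5→7→4→6: 5 + 8 + 2 + 6 = 21
3→5→4→6: 5 + 1 + 6 = 12
3→5→8→4→6: 5 + 5 + 7 + 6 = 23
Shortest: 12.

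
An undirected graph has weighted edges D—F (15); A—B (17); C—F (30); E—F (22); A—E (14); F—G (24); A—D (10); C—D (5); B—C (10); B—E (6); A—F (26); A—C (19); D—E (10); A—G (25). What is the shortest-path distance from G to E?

39

Comparing a few candidate routes:
G - A - D - E: 25 + 10 + 10 = 45
G - F - E: 24 + 22 = 46
G - A - E: 25 + 14 = 39
G - F - D - E: 24 + 15 + 10 = 49
G - A - B - E: 25 + 17 + 6 = 48
Shortest: 39.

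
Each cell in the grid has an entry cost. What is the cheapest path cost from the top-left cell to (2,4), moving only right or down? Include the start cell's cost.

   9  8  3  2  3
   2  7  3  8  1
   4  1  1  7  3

27

Path [0,0]→[1,0]→[2,0]→[2,1]→[2,2]→[2,3]→[2,4]: 9 + 2 + 4 + 1 + 1 + 7 + 3 = 27.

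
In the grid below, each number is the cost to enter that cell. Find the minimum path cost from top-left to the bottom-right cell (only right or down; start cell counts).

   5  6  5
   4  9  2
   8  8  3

Cheapest: r0c0 -> r0c1 -> r0c2 -> r1c2 -> r2c2
  5 + 6 + 5 + 2 + 3 = 21

21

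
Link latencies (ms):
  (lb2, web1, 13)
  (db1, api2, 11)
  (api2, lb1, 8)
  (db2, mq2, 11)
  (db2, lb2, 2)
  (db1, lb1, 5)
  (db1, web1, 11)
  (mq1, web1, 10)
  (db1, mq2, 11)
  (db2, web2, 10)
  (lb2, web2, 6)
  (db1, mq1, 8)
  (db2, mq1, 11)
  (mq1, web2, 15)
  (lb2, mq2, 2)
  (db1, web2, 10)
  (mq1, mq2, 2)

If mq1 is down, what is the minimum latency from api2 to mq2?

22

Some routes from api2 to mq2 avoiding mq1:
api2-lb1-db1-web2-lb2-mq2: 8 + 5 + 10 + 6 + 2 = 31
api2-db1-web2-lb2-mq2: 11 + 10 + 6 + 2 = 29
api2-lb1-db1-mq2: 8 + 5 + 11 = 24
api2-db1-mq2: 11 + 11 = 22
Best route has total 22 ms.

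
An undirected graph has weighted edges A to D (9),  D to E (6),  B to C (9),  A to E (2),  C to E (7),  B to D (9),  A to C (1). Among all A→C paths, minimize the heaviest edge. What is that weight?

Paths from A to C:
A → E → C: max(2, 7) = 7
A → C: max(1) = 1
A → D → E → C: max(9, 6, 7) = 9
A → E → D → B → C: max(2, 6, 9, 9) = 9
A → D → B → C: max(9, 9, 9) = 9
Best route has worst link 1.

1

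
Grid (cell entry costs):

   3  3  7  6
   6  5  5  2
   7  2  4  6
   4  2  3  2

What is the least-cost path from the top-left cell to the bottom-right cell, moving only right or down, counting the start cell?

Best path: r0c0 -> r0c1 -> r1c1 -> r2c1 -> r3c1 -> r3c2 -> r3c3
Cost: 3 + 3 + 5 + 2 + 2 + 3 + 2 = 20

20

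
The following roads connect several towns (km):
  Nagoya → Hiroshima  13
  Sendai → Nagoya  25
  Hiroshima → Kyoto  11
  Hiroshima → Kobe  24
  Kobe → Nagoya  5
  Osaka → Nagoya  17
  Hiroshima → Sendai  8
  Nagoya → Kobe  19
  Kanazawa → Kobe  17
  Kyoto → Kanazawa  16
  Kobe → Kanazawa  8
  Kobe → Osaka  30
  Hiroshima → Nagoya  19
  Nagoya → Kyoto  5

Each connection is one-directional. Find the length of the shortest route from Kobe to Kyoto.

10

Routes from Kobe to Kyoto:
Kobe → Osaka → Nagoya → Hiroshima → Kyoto: 30 + 17 + 13 + 11 = 71
Kobe → Nagoya → Kyoto: 5 + 5 = 10
Kobe → Osaka → Nagoya → Kyoto: 30 + 17 + 5 = 52
Kobe → Nagoya → Hiroshima → Kyoto: 5 + 13 + 11 = 29
Shortest: 10 km.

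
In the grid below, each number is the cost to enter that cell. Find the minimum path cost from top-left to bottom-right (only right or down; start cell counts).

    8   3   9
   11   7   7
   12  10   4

29

Best path: [0,0] -> [0,1] -> [1,1] -> [1,2] -> [2,2]
Cost: 8 + 3 + 7 + 7 + 4 = 29
For comparison, the top-then-right route costs 31.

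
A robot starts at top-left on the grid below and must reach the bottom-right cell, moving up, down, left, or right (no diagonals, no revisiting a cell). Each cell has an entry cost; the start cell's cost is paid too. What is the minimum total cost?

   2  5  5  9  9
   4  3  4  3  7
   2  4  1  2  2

17

Take r0c0 -> r1c0 -> r2c0 -> r2c1 -> r2c2 -> r2c3 -> r2c4 for a total of 2 + 4 + 2 + 4 + 1 + 2 + 2 = 17.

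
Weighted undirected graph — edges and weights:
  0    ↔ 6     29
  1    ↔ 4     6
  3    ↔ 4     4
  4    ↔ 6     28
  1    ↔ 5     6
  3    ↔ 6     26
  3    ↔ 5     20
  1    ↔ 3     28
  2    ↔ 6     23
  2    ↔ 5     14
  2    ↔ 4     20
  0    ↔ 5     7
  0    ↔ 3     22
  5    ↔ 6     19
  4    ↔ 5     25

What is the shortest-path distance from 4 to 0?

19

Checking several routes:
4 -> 3 -> 0: 4 + 22 = 26
4 -> 1 -> 5 -> 0: 6 + 6 + 7 = 19
4 -> 3 -> 5 -> 0: 4 + 20 + 7 = 31
4 -> 2 -> 5 -> 0: 20 + 14 + 7 = 41
4 -> 5 -> 0: 25 + 7 = 32
The minimum is 19.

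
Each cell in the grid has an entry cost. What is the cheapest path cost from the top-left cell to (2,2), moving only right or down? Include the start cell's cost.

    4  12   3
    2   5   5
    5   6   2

Path r0c0 → r1c0 → r1c1 → r1c2 → r2c2: 4 + 2 + 5 + 5 + 2 = 18.
For comparison, the top-then-right route costs 26.

18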